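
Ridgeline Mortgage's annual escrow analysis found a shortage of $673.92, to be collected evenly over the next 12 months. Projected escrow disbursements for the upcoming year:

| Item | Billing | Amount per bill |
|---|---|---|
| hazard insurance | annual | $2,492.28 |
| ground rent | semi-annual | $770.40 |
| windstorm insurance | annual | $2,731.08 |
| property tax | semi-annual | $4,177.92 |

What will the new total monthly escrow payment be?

$1,316.16

Hazard insurance = $2,492.28/yr
Ground rent = $770.40 × 2 = $1,540.80/yr
Windstorm insurance = $2,731.08/yr
Property tax = $4,177.92 × 2 = $8,355.84/yr
Total per year = $2,492.28 + $1,540.80 + $2,731.08 + $8,355.84 = $15,120.00
Monthly = $15,120.00 ÷ 12 = $1,260.00
Shortage spread = $673.92 / 12 = $56.16/mo
New monthly escrow = $1,260.00 + $56.16 = $1,316.16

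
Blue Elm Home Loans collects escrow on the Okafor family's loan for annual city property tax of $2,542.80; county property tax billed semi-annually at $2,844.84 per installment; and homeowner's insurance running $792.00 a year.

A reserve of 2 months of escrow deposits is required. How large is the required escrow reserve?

City property tax — $2,542.80 annually
County property tax — $2,844.84 × 2 = $5,689.68 annually
Homeowner's insurance — $792.00 annually
Combined annual = $2,542.80 + $5,689.68 + $792.00 = $9,024.48
Per month = $9,024.48 / 12 = $752.04
Cushion = 2 × $752.04 = $1,504.08

$1,504.08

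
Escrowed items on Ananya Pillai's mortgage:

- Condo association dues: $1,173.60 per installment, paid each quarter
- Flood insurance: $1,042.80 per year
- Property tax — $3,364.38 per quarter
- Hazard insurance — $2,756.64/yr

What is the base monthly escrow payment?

Condo association dues: $1,173.60 × 4 = $4,694.40 annually
Flood insurance: $1,042.80 annually
Property tax: $3,364.38 × 4 = $13,457.52 annually
Hazard insurance: $2,756.64 annually
Total per year = $4,694.40 + $1,042.80 + $13,457.52 + $2,756.64 = $21,951.36
Monthly escrow = $21,951.36 / 12 = $1,829.28

$1,829.28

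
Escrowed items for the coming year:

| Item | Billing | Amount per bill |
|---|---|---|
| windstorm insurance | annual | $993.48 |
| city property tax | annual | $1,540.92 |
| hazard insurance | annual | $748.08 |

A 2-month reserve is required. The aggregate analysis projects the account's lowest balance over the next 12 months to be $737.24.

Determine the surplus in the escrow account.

Windstorm insurance — $993.48
City property tax — $1,540.92
Hazard insurance — $748.08
Total annual escrow = $3,282.48
Per month = $3,282.48 / 12 = $273.54
Cushion = 2 × $273.54 = $547.08
Surplus = $737.24 − $547.08 = $190.16

$190.16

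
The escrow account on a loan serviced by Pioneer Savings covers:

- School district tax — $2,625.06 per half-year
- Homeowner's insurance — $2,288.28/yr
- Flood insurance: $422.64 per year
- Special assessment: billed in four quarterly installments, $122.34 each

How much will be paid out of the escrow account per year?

School district tax — $2,625.06 × 2 = $5,250.12/yr
Homeowner's insurance — $2,288.28/yr
Flood insurance — $422.64/yr
Special assessment — $122.34 × 4 = $489.36/yr
Annual escrow total = $8,450.40

$8,450.40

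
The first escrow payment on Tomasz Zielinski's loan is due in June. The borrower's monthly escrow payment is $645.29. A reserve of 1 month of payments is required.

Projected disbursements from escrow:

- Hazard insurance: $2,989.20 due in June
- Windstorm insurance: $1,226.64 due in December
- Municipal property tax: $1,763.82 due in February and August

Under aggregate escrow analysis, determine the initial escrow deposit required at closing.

$3,462.44

Cushion = 1 × $645.29 = $645.29
Trial balance (start $0, +$645.29 each month, − disbursements):
  Jun: +$645.29 − $2,989.20 → -$2,343.91
  Jul: +$645.29 → -$1,698.62
  Aug: +$645.29 − $1,763.82 → -$2,817.15
  Sep: +$645.29 → -$2,171.86
  Oct: +$645.29 → -$1,526.57
  Nov: +$645.29 → -$881.28
  Dec: +$645.29 − $1,226.64 → -$1,462.63
  Jan: +$645.29 → -$817.34
  Feb: +$645.29 − $1,763.82 → -$1,935.87
  Mar: +$645.29 → -$1,290.58
  Apr: +$645.29 → -$645.29
  May: +$645.29 → $0.00
Lowest trial balance = -$2,817.15 (Aug)
Initial deposit = cushion − low point = $645.29 − (-$2,817.15) = $3,462.44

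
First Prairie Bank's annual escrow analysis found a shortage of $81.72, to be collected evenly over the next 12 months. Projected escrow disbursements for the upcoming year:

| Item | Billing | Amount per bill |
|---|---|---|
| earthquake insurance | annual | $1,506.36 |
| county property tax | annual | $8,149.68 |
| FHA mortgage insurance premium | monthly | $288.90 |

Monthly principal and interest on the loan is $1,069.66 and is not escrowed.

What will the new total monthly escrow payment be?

Earthquake insurance — $1,506.36/yr
County property tax — $8,149.68/yr
FHA mortgage insurance premium — $288.90 × 12 = $3,466.80/yr
Combined annual = $1,506.36 + $8,149.68 + $3,466.80 = $13,122.84
Per month = $13,122.84 ÷ 12 = $1,093.57
Monthly shortage recovery: $81.72 / 12 = $6.81
New monthly escrow = $1,093.57 + $6.81 = $1,100.38

$1,100.38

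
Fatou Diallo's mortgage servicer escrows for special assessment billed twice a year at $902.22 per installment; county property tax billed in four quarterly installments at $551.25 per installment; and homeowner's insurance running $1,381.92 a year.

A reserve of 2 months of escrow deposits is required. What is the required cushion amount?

$898.56

Special assessment — $902.22 × 2 = $1,804.44/yr
County property tax — $551.25 × 4 = $2,205.00/yr
Homeowner's insurance — $1,381.92/yr
Yearly total = $1,804.44 + $2,205.00 + $1,381.92 = $5,391.36
Monthly escrow = $5,391.36 ÷ 12 = $449.28
Reserve = 2 × $449.28 = $898.56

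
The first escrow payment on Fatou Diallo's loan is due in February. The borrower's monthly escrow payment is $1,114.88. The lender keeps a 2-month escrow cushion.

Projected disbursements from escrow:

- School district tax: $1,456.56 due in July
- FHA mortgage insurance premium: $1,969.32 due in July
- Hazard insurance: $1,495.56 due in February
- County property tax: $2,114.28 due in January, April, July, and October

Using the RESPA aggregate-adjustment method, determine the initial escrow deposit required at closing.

$4,690.48

Cushion = 2 × $1,114.88 = $2,229.76
Trial balance (start $0, +$1,114.88 each month, − disbursements):
  Feb: +$1,114.88 − $1,495.56 → -$380.68
  Mar: +$1,114.88 → $734.20
  Apr: +$1,114.88 − $2,114.28 → -$265.20
  May: +$1,114.88 → $849.68
  Jun: +$1,114.88 → $1,964.56
  Jul: +$1,114.88 − $5,540.16 → -$2,460.72
  Aug: +$1,114.88 → -$1,345.84
  Sep: +$1,114.88 → -$230.96
  Oct: +$1,114.88 − $2,114.28 → -$1,230.36
  Nov: +$1,114.88 → -$115.48
  Dec: +$1,114.88 → $999.40
  Jan: +$1,114.88 − $2,114.28 → $0.00
Lowest trial balance = -$2,460.72 (Jul)
Initial deposit = cushion − low point = $2,229.76 − (-$2,460.72) = $4,690.48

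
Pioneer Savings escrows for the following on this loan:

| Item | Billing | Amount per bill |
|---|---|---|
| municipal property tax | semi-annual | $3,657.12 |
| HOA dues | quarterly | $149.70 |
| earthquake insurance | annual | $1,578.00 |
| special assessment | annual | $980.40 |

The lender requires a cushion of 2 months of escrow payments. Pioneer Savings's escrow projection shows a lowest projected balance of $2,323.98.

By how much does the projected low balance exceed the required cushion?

$578.74

Municipal property tax: $3,657.12 × 2 = $7,314.24
HOA dues: $149.70 × 4 = $598.80
Earthquake insurance: $1,578.00
Special assessment: $980.40
Total per year = $7,314.24 + $598.80 + $1,578.00 + $980.40 = $10,471.44
Monthly escrow = $10,471.44 ÷ 12 = $872.62
Required reserve = 2 × $872.62 = $1,745.24
Surplus = $2,323.98 − $1,745.24 = $578.74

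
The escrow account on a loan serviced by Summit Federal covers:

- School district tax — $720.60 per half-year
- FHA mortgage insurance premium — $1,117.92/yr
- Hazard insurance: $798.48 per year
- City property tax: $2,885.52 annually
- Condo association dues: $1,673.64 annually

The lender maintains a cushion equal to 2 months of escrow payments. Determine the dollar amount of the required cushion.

School district tax = $720.60 × 2 = $1,441.20 per year
FHA mortgage insurance premium = $1,117.92 per year
Hazard insurance = $798.48 per year
City property tax = $2,885.52 per year
Condo association dues = $1,673.64 per year
Annual escrow total = $1,441.20 + $1,117.92 + $798.48 + $2,885.52 + $1,673.64 = $7,916.76
Monthly = $7,916.76 / 12 = $659.73
Reserve = 2 × $659.73 = $1,319.46

$1,319.46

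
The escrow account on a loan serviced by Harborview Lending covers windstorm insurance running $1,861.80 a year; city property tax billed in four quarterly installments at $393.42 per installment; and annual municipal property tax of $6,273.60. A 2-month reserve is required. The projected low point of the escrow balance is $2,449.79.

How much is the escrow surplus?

Windstorm insurance — $1,861.80
City property tax — $393.42 × 4 = $1,573.68
Municipal property tax — $6,273.60
Combined annual = $1,861.80 + $1,573.68 + $6,273.60 = $9,709.08
Monthly escrow = $9,709.08 ÷ 12 = $809.09
Required cushion = 2 × $809.09 = $1,618.18
Excess over cushion: $2,449.79 − $1,618.18 = $831.61

$831.61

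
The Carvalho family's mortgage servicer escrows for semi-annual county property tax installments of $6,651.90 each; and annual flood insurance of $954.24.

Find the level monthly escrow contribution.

County property tax = $6,651.90 × 2 = $13,303.80 per year
Flood insurance = $954.24 per year
Yearly total = $13,303.80 + $954.24 = $14,258.04
Monthly = $14,258.04 ÷ 12 = $1,188.17

$1,188.17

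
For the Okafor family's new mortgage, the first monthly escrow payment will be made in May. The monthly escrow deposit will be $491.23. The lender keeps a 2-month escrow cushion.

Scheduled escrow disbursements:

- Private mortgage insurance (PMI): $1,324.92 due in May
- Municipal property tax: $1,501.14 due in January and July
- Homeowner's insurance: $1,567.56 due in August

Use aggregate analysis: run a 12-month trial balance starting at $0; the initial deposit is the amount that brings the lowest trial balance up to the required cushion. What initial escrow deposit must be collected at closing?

$3,411.16

Cushion = 2 × $491.23 = $982.46
Trial balance (start $0, +$491.23 each month, − disbursements):
  May: +$491.23 − $1,324.92 → -$833.69
  Jun: +$491.23 → -$342.46
  Jul: +$491.23 − $1,501.14 → -$1,352.37
  Aug: +$491.23 − $1,567.56 → -$2,428.70
  Sep: +$491.23 → -$1,937.47
  Oct: +$491.23 → -$1,446.24
  Nov: +$491.23 → -$955.01
  Dec: +$491.23 → -$463.78
  Jan: +$491.23 − $1,501.14 → -$1,473.69
  Feb: +$491.23 → -$982.46
  Mar: +$491.23 → -$491.23
  Apr: +$491.23 → $0.00
Lowest trial balance = -$2,428.70 (Aug)
Initial deposit = cushion − low point = $982.46 − (-$2,428.70) = $3,411.16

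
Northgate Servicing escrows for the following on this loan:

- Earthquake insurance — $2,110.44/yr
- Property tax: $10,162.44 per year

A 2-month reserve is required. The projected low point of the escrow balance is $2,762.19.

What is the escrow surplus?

Earthquake insurance = $2,110.44
Property tax = $10,162.44
Yearly total = $2,110.44 + $10,162.44 = $12,272.88
Monthly = $12,272.88 / 12 = $1,022.74
Required reserve = 2 × $1,022.74 = $2,045.48
Excess over cushion: $2,762.19 − $2,045.48 = $716.71

$716.71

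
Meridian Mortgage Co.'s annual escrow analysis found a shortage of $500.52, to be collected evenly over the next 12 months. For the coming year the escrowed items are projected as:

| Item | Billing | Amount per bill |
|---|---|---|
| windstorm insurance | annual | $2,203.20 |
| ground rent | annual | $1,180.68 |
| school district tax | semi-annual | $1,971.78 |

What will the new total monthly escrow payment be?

Windstorm insurance: $2,203.20/yr
Ground rent: $1,180.68/yr
School district tax: $1,971.78 × 2 = $3,943.56/yr
Total annual escrow = $7,327.44
Monthly escrow = $7,327.44 ÷ 12 = $610.62
Monthly shortage recovery: $500.52 / 12 = $41.71
New monthly escrow = $610.62 + $41.71 = $652.33

$652.33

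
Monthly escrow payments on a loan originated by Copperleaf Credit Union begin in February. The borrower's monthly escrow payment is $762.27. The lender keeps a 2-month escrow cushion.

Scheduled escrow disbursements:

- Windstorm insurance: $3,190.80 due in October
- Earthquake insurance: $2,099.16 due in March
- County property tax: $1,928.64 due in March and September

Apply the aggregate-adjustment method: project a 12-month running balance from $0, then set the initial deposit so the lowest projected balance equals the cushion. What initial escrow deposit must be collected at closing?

Cushion = 2 × $762.27 = $1,524.54
Trial balance (start $0, +$762.27 each month, − disbursements):
  Feb: +$762.27 → $762.27
  Mar: +$762.27 − $4,027.80 → -$2,503.26
  Apr: +$762.27 → -$1,740.99
  May: +$762.27 → -$978.72
  Jun: +$762.27 → -$216.45
  Jul: +$762.27 → $545.82
  Aug: +$762.27 → $1,308.09
  Sep: +$762.27 − $1,928.64 → $141.72
  Oct: +$762.27 − $3,190.80 → -$2,286.81
  Nov: +$762.27 → -$1,524.54
  Dec: +$762.27 → -$762.27
  Jan: +$762.27 → $0.00
Lowest trial balance = -$2,503.26 (Mar)
Initial deposit = cushion − low point = $1,524.54 − (-$2,503.26) = $4,027.80

$4,027.80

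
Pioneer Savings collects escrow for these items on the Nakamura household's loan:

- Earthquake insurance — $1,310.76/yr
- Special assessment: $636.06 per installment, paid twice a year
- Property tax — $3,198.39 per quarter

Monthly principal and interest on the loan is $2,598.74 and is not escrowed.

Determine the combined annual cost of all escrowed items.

$15,376.44

Earthquake insurance: $1,310.76 annually
Special assessment: $636.06 × 2 = $1,272.12 annually
Property tax: $3,198.39 × 4 = $12,793.56 annually
Yearly total = $15,376.44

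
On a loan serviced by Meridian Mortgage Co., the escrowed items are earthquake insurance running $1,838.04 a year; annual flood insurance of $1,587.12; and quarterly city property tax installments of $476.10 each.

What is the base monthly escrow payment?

Earthquake insurance = $1,838.04/yr
Flood insurance = $1,587.12/yr
City property tax = $476.10 × 4 = $1,904.40/yr
Annual escrow total = $5,329.56
Monthly = $5,329.56 / 12 = $444.13

$444.13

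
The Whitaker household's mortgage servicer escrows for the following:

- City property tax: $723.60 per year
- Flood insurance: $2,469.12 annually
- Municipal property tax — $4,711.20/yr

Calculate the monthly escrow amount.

City property tax = $723.60/yr
Flood insurance = $2,469.12/yr
Municipal property tax = $4,711.20/yr
Combined annual = $723.60 + $2,469.12 + $4,711.20 = $7,903.92
Monthly = $7,903.92 ÷ 12 = $658.66

$658.66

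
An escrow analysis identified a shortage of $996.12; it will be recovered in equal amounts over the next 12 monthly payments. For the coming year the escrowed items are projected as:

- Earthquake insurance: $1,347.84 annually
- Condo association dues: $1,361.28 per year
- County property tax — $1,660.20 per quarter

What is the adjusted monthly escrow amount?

Earthquake insurance: $1,347.84 annually
Condo association dues: $1,361.28 annually
County property tax: $1,660.20 × 4 = $6,640.80 annually
Combined annual = $1,347.84 + $1,361.28 + $6,640.80 = $9,349.92
Base monthly escrow = $9,349.92 ÷ 12 = $779.16
Shortage per month = $996.12 / 12 = $83.01
New monthly escrow = $779.16 + $83.01 = $862.17

$862.17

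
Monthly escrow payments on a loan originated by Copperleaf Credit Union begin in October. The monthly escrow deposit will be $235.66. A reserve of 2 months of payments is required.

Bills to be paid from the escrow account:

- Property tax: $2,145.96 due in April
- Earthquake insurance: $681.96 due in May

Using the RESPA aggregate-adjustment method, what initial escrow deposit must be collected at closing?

$1,413.96

Cushion = 2 × $235.66 = $471.32
Trial balance (start $0, +$235.66 each month, − disbursements):
  Oct: +$235.66 → $235.66
  Nov: +$235.66 → $471.32
  Dec: +$235.66 → $706.98
  Jan: +$235.66 → $942.64
  Feb: +$235.66 → $1,178.30
  Mar: +$235.66 → $1,413.96
  Apr: +$235.66 − $2,145.96 → -$496.34
  May: +$235.66 − $681.96 → -$942.64
  Jun: +$235.66 → -$706.98
  Jul: +$235.66 → -$471.32
  Aug: +$235.66 → -$235.66
  Sep: +$235.66 → $0.00
Lowest trial balance = -$942.64 (May)
Initial deposit = cushion − low point = $471.32 − (-$942.64) = $1,413.96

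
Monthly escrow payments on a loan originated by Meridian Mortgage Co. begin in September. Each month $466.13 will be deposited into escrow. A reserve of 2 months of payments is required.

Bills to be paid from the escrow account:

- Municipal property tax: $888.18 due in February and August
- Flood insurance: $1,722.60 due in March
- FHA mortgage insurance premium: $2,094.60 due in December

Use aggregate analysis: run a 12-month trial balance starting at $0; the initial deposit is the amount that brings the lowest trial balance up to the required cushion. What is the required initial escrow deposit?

Cushion = 2 × $466.13 = $932.26
Trial balance (start $0, +$466.13 each month, − disbursements):
  Sep: +$466.13 → $466.13
  Oct: +$466.13 → $932.26
  Nov: +$466.13 → $1,398.39
  Dec: +$466.13 − $2,094.60 → -$230.08
  Jan: +$466.13 → $236.05
  Feb: +$466.13 − $888.18 → -$186.00
  Mar: +$466.13 − $1,722.60 → -$1,442.47
  Apr: +$466.13 → -$976.34
  May: +$466.13 → -$510.21
  Jun: +$466.13 → -$44.08
  Jul: +$466.13 → $422.05
  Aug: +$466.13 − $888.18 → $0.00
Lowest trial balance = -$1,442.47 (Mar)
Initial deposit = cushion − low point = $932.26 − (-$1,442.47) = $2,374.73

$2,374.73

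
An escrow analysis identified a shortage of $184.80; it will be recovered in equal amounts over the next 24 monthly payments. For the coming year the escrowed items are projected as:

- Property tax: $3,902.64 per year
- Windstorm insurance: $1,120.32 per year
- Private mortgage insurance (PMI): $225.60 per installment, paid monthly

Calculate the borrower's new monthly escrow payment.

Property tax — $3,902.64 per year
Windstorm insurance — $1,120.32 per year
Private mortgage insurance (PMI) — $225.60 × 12 = $2,707.20 per year
Combined annual = $3,902.64 + $1,120.32 + $2,707.20 = $7,730.16
Monthly escrow = $7,730.16 / 12 = $644.18
Monthly shortage recovery: $184.80 / 24 = $7.70
Adjusted monthly = $644.18 + $7.70 = $651.88

$651.88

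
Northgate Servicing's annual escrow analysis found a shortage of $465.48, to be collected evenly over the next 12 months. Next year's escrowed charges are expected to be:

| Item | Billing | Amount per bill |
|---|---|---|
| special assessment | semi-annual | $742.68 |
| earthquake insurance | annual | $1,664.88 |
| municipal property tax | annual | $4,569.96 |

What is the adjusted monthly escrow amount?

Special assessment: $742.68 × 2 = $1,485.36 annually
Earthquake insurance: $1,664.88 annually
Municipal property tax: $4,569.96 annually
Yearly total = $7,720.20
Per month = $7,720.20 / 12 = $643.35
Shortage per month = $465.48 ÷ 12 = $38.79
New monthly escrow = $643.35 + $38.79 = $682.14

$682.14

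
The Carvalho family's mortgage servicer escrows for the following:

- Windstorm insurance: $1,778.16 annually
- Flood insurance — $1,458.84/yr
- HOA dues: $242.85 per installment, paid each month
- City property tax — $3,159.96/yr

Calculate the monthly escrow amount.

Windstorm insurance = $1,778.16
Flood insurance = $1,458.84
HOA dues = $242.85 × 12 = $2,914.20
City property tax = $3,159.96
Total per year = $1,778.16 + $1,458.84 + $2,914.20 + $3,159.96 = $9,311.16
Base monthly escrow = $9,311.16 ÷ 12 = $775.93

$775.93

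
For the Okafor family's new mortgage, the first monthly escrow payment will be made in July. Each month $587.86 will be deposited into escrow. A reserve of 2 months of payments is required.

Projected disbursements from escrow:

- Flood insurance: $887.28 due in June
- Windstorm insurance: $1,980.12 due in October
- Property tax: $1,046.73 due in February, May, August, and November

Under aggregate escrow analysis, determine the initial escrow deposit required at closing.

$2,310.00

Cushion = 2 × $587.86 = $1,175.72
Trial balance (start $0, +$587.86 each month, − disbursements):
  Jul: +$587.86 → $587.86
  Aug: +$587.86 − $1,046.73 → $128.99
  Sep: +$587.86 → $716.85
  Oct: +$587.86 − $1,980.12 → -$675.41
  Nov: +$587.86 − $1,046.73 → -$1,134.28
  Dec: +$587.86 → -$546.42
  Jan: +$587.86 → $41.44
  Feb: +$587.86 − $1,046.73 → -$417.43
  Mar: +$587.86 → $170.43
  Apr: +$587.86 → $758.29
  May: +$587.86 − $1,046.73 → $299.42
  Jun: +$587.86 − $887.28 → $0.00
Lowest trial balance = -$1,134.28 (Nov)
Initial deposit = cushion − low point = $1,175.72 − (-$1,134.28) = $2,310.00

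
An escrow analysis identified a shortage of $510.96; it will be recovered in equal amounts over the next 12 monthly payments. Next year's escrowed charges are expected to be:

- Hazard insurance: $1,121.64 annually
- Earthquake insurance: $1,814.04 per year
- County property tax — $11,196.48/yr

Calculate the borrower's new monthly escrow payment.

Hazard insurance: $1,121.64/yr
Earthquake insurance: $1,814.04/yr
County property tax: $11,196.48/yr
Yearly total = $1,121.64 + $1,814.04 + $11,196.48 = $14,132.16
Base monthly escrow = $14,132.16 / 12 = $1,177.68
Shortage per month = $510.96 ÷ 12 = $42.58
New monthly escrow = $1,177.68 + $42.58 = $1,220.26

$1,220.26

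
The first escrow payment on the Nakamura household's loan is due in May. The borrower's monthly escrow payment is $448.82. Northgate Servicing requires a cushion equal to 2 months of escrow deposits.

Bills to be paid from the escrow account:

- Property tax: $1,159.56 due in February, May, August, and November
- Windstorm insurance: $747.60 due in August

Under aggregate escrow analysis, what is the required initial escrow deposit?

$2,169.08

Cushion = 2 × $448.82 = $897.64
Trial balance (start $0, +$448.82 each month, − disbursements):
  May: +$448.82 − $1,159.56 → -$710.74
  Jun: +$448.82 → -$261.92
  Jul: +$448.82 → $186.90
  Aug: +$448.82 − $1,907.16 → -$1,271.44
  Sep: +$448.82 → -$822.62
  Oct: +$448.82 → -$373.80
  Nov: +$448.82 − $1,159.56 → -$1,084.54
  Dec: +$448.82 → -$635.72
  Jan: +$448.82 → -$186.90
  Feb: +$448.82 − $1,159.56 → -$897.64
  Mar: +$448.82 → -$448.82
  Apr: +$448.82 → $0.00
Lowest trial balance = -$1,271.44 (Aug)
Initial deposit = cushion − low point = $897.64 − (-$1,271.44) = $2,169.08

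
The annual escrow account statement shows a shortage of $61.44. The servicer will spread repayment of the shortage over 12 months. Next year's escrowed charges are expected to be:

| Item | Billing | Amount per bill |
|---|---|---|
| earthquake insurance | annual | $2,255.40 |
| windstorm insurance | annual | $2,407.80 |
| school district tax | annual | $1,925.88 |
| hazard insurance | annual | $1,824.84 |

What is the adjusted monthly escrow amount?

Earthquake insurance — $2,255.40 annually
Windstorm insurance — $2,407.80 annually
School district tax — $1,925.88 annually
Hazard insurance — $1,824.84 annually
Total per year = $2,255.40 + $2,407.80 + $1,925.88 + $1,824.84 = $8,413.92
Per month = $8,413.92 ÷ 12 = $701.16
Shortage spread = $61.44 ÷ 12 = $5.12/mo
Adjusted monthly = $701.16 + $5.12 = $706.28

$706.28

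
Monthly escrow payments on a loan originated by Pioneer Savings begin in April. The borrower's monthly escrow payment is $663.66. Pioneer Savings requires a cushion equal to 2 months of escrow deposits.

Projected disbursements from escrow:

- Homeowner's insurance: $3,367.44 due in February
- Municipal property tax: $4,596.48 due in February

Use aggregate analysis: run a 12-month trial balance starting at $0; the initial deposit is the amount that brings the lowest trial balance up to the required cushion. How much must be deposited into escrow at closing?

$1,990.98

Cushion = 2 × $663.66 = $1,327.32
Trial balance (start $0, +$663.66 each month, − disbursements):
  Apr: +$663.66 → $663.66
  May: +$663.66 → $1,327.32
  Jun: +$663.66 → $1,990.98
  Jul: +$663.66 → $2,654.64
  Aug: +$663.66 → $3,318.30
  Sep: +$663.66 → $3,981.96
  Oct: +$663.66 → $4,645.62
  Nov: +$663.66 → $5,309.28
  Dec: +$663.66 → $5,972.94
  Jan: +$663.66 → $6,636.60
  Feb: +$663.66 − $7,963.92 → -$663.66
  Mar: +$663.66 → $0.00
Lowest trial balance = -$663.66 (Feb)
Initial deposit = cushion − low point = $1,327.32 − (-$663.66) = $1,990.98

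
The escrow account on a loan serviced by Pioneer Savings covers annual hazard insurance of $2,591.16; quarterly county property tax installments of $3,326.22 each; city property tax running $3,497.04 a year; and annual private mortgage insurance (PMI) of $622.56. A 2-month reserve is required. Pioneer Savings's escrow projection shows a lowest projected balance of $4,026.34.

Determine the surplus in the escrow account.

$690.40

Hazard insurance: $2,591.16 per year
County property tax: $3,326.22 × 4 = $13,304.88 per year
City property tax: $3,497.04 per year
Private mortgage insurance (PMI): $622.56 per year
Total per year = $2,591.16 + $13,304.88 + $3,497.04 + $622.56 = $20,015.64
Monthly = $20,015.64 / 12 = $1,667.97
Required cushion = 2 × $1,667.97 = $3,335.94
Excess over cushion: $4,026.34 − $3,335.94 = $690.40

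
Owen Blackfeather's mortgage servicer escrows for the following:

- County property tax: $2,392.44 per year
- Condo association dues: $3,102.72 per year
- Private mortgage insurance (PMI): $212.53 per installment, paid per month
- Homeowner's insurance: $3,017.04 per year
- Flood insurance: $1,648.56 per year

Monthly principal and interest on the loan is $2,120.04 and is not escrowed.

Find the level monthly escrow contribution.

County property tax = $2,392.44 annually
Condo association dues = $3,102.72 annually
Private mortgage insurance (PMI) = $212.53 × 12 = $2,550.36 annually
Homeowner's insurance = $3,017.04 annually
Flood insurance = $1,648.56 annually
Total annual escrow = $12,711.12
Monthly = $12,711.12 ÷ 12 = $1,059.26

$1,059.26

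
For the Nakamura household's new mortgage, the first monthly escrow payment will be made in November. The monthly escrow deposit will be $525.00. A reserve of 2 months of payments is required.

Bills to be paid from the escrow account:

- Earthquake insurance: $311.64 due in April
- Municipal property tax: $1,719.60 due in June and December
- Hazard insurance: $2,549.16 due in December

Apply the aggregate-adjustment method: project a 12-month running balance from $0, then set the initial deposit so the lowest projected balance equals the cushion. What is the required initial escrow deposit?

Cushion = 2 × $525.00 = $1,050.00
Trial balance (start $0, +$525.00 each month, − disbursements):
  Nov: +$525.00 → $525.00
  Dec: +$525.00 − $4,268.76 → -$3,218.76
  Jan: +$525.00 → -$2,693.76
  Feb: +$525.00 → -$2,168.76
  Mar: +$525.00 → -$1,643.76
  Apr: +$525.00 − $311.64 → -$1,430.40
  May: +$525.00 → -$905.40
  Jun: +$525.00 − $1,719.60 → -$2,100.00
  Jul: +$525.00 → -$1,575.00
  Aug: +$525.00 → -$1,050.00
  Sep: +$525.00 → -$525.00
  Oct: +$525.00 → $0.00
Lowest trial balance = -$3,218.76 (Dec)
Initial deposit = cushion − low point = $1,050.00 − (-$3,218.76) = $4,268.76

$4,268.76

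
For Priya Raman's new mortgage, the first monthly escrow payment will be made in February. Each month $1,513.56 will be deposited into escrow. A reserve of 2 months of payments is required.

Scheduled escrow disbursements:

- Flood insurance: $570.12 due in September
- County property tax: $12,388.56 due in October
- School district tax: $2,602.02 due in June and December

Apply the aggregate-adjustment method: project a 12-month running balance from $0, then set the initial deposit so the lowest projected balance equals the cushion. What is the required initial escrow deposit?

Cushion = 2 × $1,513.56 = $3,027.12
Trial balance (start $0, +$1,513.56 each month, − disbursements):
  Feb: +$1,513.56 → $1,513.56
  Mar: +$1,513.56 → $3,027.12
  Apr: +$1,513.56 → $4,540.68
  May: +$1,513.56 → $6,054.24
  Jun: +$1,513.56 − $2,602.02 → $4,965.78
  Jul: +$1,513.56 → $6,479.34
  Aug: +$1,513.56 → $7,992.90
  Sep: +$1,513.56 − $570.12 → $8,936.34
  Oct: +$1,513.56 − $12,388.56 → -$1,938.66
  Nov: +$1,513.56 → -$425.10
  Dec: +$1,513.56 − $2,602.02 → -$1,513.56
  Jan: +$1,513.56 → $0.00
Lowest trial balance = -$1,938.66 (Oct)
Initial deposit = cushion − low point = $3,027.12 − (-$1,938.66) = $4,965.78

$4,965.78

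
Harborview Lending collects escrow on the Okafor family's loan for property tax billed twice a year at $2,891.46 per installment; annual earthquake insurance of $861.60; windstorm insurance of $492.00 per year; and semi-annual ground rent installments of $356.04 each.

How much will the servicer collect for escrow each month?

Property tax = $2,891.46 × 2 = $5,782.92 per year
Earthquake insurance = $861.60 per year
Windstorm insurance = $492.00 per year
Ground rent = $356.04 × 2 = $712.08 per year
Total per year = $5,782.92 + $861.60 + $492.00 + $712.08 = $7,848.60
Per month = $7,848.60 / 12 = $654.05

$654.05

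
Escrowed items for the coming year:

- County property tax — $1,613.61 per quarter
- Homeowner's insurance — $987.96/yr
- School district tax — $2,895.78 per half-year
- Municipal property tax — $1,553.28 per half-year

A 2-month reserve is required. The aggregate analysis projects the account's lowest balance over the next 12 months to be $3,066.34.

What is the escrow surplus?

County property tax: $1,613.61 × 4 = $6,454.44 annually
Homeowner's insurance: $987.96 annually
School district tax: $2,895.78 × 2 = $5,791.56 annually
Municipal property tax: $1,553.28 × 2 = $3,106.56 annually
Combined annual = $6,454.44 + $987.96 + $5,791.56 + $3,106.56 = $16,340.52
Monthly escrow = $16,340.52 ÷ 12 = $1,361.71
Cushion = 2 × $1,361.71 = $2,723.42
Surplus = $3,066.34 − $2,723.42 = $342.92

$342.92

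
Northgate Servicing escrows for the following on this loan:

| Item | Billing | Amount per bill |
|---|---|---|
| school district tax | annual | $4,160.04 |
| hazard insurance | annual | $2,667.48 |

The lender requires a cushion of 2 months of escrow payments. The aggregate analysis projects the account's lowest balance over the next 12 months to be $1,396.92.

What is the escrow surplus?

$259.00

School district tax = $4,160.04 annually
Hazard insurance = $2,667.48 annually
Total annual escrow = $4,160.04 + $2,667.48 = $6,827.52
Base monthly escrow = $6,827.52 ÷ 12 = $568.96
Cushion = 2 × $568.96 = $1,137.92
Excess over cushion: $1,396.92 − $1,137.92 = $259.00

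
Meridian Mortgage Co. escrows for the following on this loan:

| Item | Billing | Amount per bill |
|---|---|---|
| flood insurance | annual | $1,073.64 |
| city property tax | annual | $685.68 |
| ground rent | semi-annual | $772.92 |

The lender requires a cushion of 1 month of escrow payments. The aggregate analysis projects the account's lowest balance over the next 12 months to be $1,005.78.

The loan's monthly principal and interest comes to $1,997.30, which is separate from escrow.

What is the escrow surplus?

Flood insurance: $1,073.64
City property tax: $685.68
Ground rent: $772.92 × 2 = $1,545.84
Yearly total = $3,305.16
Monthly = $3,305.16 / 12 = $275.43
Required cushion = 1 × $275.43 = $275.43
Excess over cushion: $1,005.78 − $275.43 = $730.35

$730.35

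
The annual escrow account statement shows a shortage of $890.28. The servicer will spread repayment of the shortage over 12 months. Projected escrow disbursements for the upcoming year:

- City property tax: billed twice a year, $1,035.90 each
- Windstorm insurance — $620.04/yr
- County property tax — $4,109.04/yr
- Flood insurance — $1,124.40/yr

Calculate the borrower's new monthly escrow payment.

City property tax = $1,035.90 × 2 = $2,071.80 per year
Windstorm insurance = $620.04 per year
County property tax = $4,109.04 per year
Flood insurance = $1,124.40 per year
Total annual escrow = $2,071.80 + $620.04 + $4,109.04 + $1,124.40 = $7,925.28
Monthly = $7,925.28 / 12 = $660.44
Shortage spread = $890.28 / 12 = $74.19/mo
New monthly escrow = $660.44 + $74.19 = $734.63

$734.63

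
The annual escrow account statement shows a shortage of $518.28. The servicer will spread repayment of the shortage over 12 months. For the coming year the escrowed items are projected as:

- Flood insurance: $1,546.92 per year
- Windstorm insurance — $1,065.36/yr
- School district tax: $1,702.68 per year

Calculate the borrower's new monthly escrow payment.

$402.77

Flood insurance: $1,546.92 annually
Windstorm insurance: $1,065.36 annually
School district tax: $1,702.68 annually
Annual escrow total = $1,546.92 + $1,065.36 + $1,702.68 = $4,314.96
Base monthly escrow = $4,314.96 ÷ 12 = $359.58
Shortage spread = $518.28 / 12 = $43.19/mo
Adjusted monthly = $359.58 + $43.19 = $402.77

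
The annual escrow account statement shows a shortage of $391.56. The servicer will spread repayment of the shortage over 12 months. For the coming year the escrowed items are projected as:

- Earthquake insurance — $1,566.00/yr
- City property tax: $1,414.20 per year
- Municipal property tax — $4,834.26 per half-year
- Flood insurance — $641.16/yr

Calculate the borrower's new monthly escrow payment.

$1,140.12

Earthquake insurance = $1,566.00/yr
City property tax = $1,414.20/yr
Municipal property tax = $4,834.26 × 2 = $9,668.52/yr
Flood insurance = $641.16/yr
Annual escrow total = $1,566.00 + $1,414.20 + $9,668.52 + $641.16 = $13,289.88
Monthly = $13,289.88 ÷ 12 = $1,107.49
Shortage spread = $391.56 / 12 = $32.63/mo
Adjusted monthly = $1,107.49 + $32.63 = $1,140.12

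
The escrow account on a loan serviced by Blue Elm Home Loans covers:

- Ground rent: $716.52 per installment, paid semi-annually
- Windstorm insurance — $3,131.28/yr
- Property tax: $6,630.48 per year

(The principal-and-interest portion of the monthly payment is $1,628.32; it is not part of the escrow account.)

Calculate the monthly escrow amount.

Ground rent = $716.52 × 2 = $1,433.04/yr
Windstorm insurance = $3,131.28/yr
Property tax = $6,630.48/yr
Combined annual = $11,194.80
Monthly escrow = $11,194.80 ÷ 12 = $932.90

$932.90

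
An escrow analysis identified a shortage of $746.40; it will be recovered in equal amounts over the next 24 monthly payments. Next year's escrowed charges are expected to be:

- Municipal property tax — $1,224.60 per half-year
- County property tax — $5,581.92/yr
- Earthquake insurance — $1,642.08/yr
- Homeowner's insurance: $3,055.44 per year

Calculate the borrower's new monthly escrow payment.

$1,091.82

Municipal property tax — $1,224.60 × 2 = $2,449.20 annually
County property tax — $5,581.92 annually
Earthquake insurance — $1,642.08 annually
Homeowner's insurance — $3,055.44 annually
Total annual escrow = $2,449.20 + $5,581.92 + $1,642.08 + $3,055.44 = $12,728.64
Monthly = $12,728.64 / 12 = $1,060.72
Shortage spread = $746.40 / 24 = $31.10/mo
Adjusted monthly = $1,060.72 + $31.10 = $1,091.82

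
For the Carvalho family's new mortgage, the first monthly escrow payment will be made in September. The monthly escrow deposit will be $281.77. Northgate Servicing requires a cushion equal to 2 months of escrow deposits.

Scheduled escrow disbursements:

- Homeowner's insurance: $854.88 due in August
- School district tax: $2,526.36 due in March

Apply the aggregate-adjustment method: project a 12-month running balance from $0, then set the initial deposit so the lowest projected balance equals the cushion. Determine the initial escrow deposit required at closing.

Cushion = 2 × $281.77 = $563.54
Trial balance (start $0, +$281.77 each month, − disbursements):
  Sep: +$281.77 → $281.77
  Oct: +$281.77 → $563.54
  Nov: +$281.77 → $845.31
  Dec: +$281.77 → $1,127.08
  Jan: +$281.77 → $1,408.85
  Feb: +$281.77 → $1,690.62
  Mar: +$281.77 − $2,526.36 → -$553.97
  Apr: +$281.77 → -$272.20
  May: +$281.77 → $9.57
  Jun: +$281.77 → $291.34
  Jul: +$281.77 → $573.11
  Aug: +$281.77 − $854.88 → $0.00
Lowest trial balance = -$553.97 (Mar)
Initial deposit = cushion − low point = $563.54 − (-$553.97) = $1,117.51

$1,117.51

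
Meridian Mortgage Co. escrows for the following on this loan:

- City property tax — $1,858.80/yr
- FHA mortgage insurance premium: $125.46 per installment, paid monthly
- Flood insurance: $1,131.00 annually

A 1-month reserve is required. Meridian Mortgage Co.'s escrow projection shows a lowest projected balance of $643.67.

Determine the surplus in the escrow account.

City property tax = $1,858.80/yr
FHA mortgage insurance premium = $125.46 × 12 = $1,505.52/yr
Flood insurance = $1,131.00/yr
Annual escrow total = $1,858.80 + $1,505.52 + $1,131.00 = $4,495.32
Base monthly escrow = $4,495.32 / 12 = $374.61
Required cushion = 1 × $374.61 = $374.61
Excess over cushion: $643.67 − $374.61 = $269.06

$269.06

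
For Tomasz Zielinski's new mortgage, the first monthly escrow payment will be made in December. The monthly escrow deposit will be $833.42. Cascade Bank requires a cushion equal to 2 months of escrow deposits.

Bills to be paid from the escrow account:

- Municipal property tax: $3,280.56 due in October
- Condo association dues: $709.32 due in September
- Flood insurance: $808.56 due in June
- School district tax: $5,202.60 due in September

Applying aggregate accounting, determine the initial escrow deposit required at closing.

Cushion = 2 × $833.42 = $1,666.84
Trial balance (start $0, +$833.42 each month, − disbursements):
  Dec: +$833.42 → $833.42
  Jan: +$833.42 → $1,666.84
  Feb: +$833.42 → $2,500.26
  Mar: +$833.42 → $3,333.68
  Apr: +$833.42 → $4,167.10
  May: +$833.42 → $5,000.52
  Jun: +$833.42 − $808.56 → $5,025.38
  Jul: +$833.42 → $5,858.80
  Aug: +$833.42 → $6,692.22
  Sep: +$833.42 − $5,911.92 → $1,613.72
  Oct: +$833.42 − $3,280.56 → -$833.42
  Nov: +$833.42 → $0.00
Lowest trial balance = -$833.42 (Oct)
Initial deposit = cushion − low point = $1,666.84 − (-$833.42) = $2,500.26

$2,500.26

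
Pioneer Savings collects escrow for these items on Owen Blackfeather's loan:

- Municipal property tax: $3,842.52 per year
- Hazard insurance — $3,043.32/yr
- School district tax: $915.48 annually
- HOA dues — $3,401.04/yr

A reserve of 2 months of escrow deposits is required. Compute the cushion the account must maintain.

$1,867.06

Municipal property tax: $3,842.52 per year
Hazard insurance: $3,043.32 per year
School district tax: $915.48 per year
HOA dues: $3,401.04 per year
Total annual escrow = $11,202.36
Per month = $11,202.36 / 12 = $933.53
Reserve = 2 × $933.53 = $1,867.06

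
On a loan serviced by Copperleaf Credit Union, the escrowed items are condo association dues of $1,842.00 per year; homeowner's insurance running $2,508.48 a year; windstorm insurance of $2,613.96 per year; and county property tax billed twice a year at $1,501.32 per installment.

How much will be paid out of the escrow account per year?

$9,967.08

Condo association dues = $1,842.00 per year
Homeowner's insurance = $2,508.48 per year
Windstorm insurance = $2,613.96 per year
County property tax = $1,501.32 × 2 = $3,002.64 per year
Yearly total = $1,842.00 + $2,508.48 + $2,613.96 + $3,002.64 = $9,967.08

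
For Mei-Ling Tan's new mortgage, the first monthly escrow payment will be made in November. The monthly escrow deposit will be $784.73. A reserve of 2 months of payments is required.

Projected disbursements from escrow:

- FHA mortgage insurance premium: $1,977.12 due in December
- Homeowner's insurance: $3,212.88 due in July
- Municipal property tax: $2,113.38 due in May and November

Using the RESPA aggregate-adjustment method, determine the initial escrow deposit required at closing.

$4,090.50

Cushion = 2 × $784.73 = $1,569.46
Trial balance (start $0, +$784.73 each month, − disbursements):
  Nov: +$784.73 − $2,113.38 → -$1,328.65
  Dec: +$784.73 − $1,977.12 → -$2,521.04
  Jan: +$784.73 → -$1,736.31
  Feb: +$784.73 → -$951.58
  Mar: +$784.73 → -$166.85
  Apr: +$784.73 → $617.88
  May: +$784.73 − $2,113.38 → -$710.77
  Jun: +$784.73 → $73.96
  Jul: +$784.73 − $3,212.88 → -$2,354.19
  Aug: +$784.73 → -$1,569.46
  Sep: +$784.73 → -$784.73
  Oct: +$784.73 → $0.00
Lowest trial balance = -$2,521.04 (Dec)
Initial deposit = cushion − low point = $1,569.46 − (-$2,521.04) = $4,090.50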